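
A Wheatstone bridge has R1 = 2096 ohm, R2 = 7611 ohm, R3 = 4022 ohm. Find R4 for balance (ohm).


At balance: R1*R4 = R2*R3, so R4 = R2*R3/R1.
R4 = 7611 * 4022 / 2096
R4 = 30611442 / 2096
R4 = 14604.7 ohm

14604.7 ohm


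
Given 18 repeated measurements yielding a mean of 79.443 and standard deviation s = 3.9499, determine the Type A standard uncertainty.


The standard uncertainty for Type A evaluation is u = s / sqrt(n).
u = 3.9499 / sqrt(18)
u = 3.9499 / 4.2426
u = 0.931

0.931


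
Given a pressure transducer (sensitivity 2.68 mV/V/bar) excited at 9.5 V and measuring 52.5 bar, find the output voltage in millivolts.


Output = sensitivity * Vex * P.
Vout = 2.68 * 9.5 * 52.5
Vout = 25.46 * 52.5
Vout = 1336.65 mV

1336.65 mV


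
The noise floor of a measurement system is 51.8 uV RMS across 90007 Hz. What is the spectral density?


Noise spectral density = Vrms / sqrt(BW).
NSD = 51.8 / sqrt(90007)
NSD = 51.8 / 300.0117
NSD = 0.1727 uV/sqrt(Hz)

0.1727 uV/sqrt(Hz)


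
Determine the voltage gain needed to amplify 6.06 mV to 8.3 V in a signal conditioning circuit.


Gain = Vout / Vin (converting to same units).
G = 8.3 V / 6.06 mV
G = 8300.0 mV / 6.06 mV
G = 1369.64

1369.64


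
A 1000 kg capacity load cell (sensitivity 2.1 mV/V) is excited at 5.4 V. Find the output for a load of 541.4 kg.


Vout = rated_output * Vex * (load / capacity).
Vout = 2.1 * 5.4 * (541.4 / 1000)
Vout = 2.1 * 5.4 * 0.5414
Vout = 6.139 mV

6.139 mV


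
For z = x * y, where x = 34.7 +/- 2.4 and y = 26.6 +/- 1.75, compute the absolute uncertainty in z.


For a product z = x*y, the relative uncertainty is:
uz/z = sqrt((ux/x)^2 + (uy/y)^2)
Relative uncertainties: ux/x = 2.4/34.7 = 0.069164
uy/y = 1.75/26.6 = 0.065789
z = 34.7 * 26.6 = 923.0
uz = 923.0 * sqrt(0.069164^2 + 0.065789^2) = 88.108

88.108


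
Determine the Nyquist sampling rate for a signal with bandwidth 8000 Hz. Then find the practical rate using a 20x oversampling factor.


By Nyquist theorem, fs_min = 2 * fmax.
fs_min = 2 * 8000 = 16000 Hz
Practical rate = 20 * fs_min = 20 * 16000 = 320000 Hz

fs_min = 16000 Hz, fs_practical = 320000 Hz


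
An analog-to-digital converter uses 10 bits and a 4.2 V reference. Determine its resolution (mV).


The resolution (LSB) of an ADC is Vref / 2^n.
LSB = 4.2 / 2^10
LSB = 4.2 / 1024
LSB = 0.00410156 V = 4.1015625 mV

4.1015625 mV


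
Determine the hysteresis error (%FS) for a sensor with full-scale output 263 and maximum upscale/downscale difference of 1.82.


Hysteresis = (max difference / full scale) * 100%.
H = (1.82 / 263) * 100
H = 0.692 %FS

0.692 %FS


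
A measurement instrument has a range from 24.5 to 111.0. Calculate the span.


Span = upper range - lower range.
Span = 111.0 - (24.5)
Span = 86.5

86.5


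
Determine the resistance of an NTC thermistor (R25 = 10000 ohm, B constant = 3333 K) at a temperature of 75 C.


NTC thermistor equation: Rt = R25 * exp(B * (1/T - 1/T25)).
T in Kelvin: 348.15 K, T25 = 298.15 K
1/T - 1/T25 = 1/348.15 - 1/298.15 = -0.00048169
B * (1/T - 1/T25) = 3333 * -0.00048169 = -1.6055
Rt = 10000 * exp(-1.6055) = 2007.9 ohm

2007.9 ohm


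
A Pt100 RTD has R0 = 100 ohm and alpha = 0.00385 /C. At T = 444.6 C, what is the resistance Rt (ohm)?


The RTD equation: Rt = R0 * (1 + alpha * T).
Rt = 100 * (1 + 0.00385 * 444.6)
Rt = 100 * (1 + 1.71171)
Rt = 100 * 2.71171
Rt = 271.171 ohm

271.171 ohm


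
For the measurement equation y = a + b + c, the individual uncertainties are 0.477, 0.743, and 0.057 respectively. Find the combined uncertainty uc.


For a sum of independent quantities, uc = sqrt(u1^2 + u2^2 + u3^2).
uc = sqrt(0.477^2 + 0.743^2 + 0.057^2)
uc = sqrt(0.227529 + 0.552049 + 0.003249)
uc = 0.8848

0.8848


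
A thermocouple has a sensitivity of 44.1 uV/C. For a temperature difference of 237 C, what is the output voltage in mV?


The thermocouple output V = sensitivity * dT.
V = 44.1 uV/C * 237 C
V = 10451.7 uV
V = 10.452 mV

10.452 mV


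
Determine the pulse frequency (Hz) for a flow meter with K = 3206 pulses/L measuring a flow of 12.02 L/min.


Frequency = K * Q / 60 (converting L/min to L/s).
f = 3206 * 12.02 / 60
f = 38536.12 / 60
f = 642.27 Hz

642.27 Hz


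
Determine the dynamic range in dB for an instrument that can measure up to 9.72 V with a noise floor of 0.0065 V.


Dynamic range = 20 * log10(Vmax / Vnoise).
DR = 20 * log10(9.72 / 0.0065)
DR = 20 * log10(1495.38)
DR = 63.5 dB

63.5 dB


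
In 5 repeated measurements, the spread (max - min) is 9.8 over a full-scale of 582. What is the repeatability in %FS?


Repeatability = (spread / full scale) * 100%.
R = (9.8 / 582) * 100
R = 1.684 %FS

1.684 %FS


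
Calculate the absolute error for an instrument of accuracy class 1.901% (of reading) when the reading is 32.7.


Absolute error = (accuracy% / 100) * reading.
Error = (1.901 / 100) * 32.7
Error = 0.01901 * 32.7
Error = 0.6216

0.6216


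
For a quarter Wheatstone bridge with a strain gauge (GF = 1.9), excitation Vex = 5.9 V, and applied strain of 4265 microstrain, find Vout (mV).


Quarter bridge output: Vout = (GF * epsilon * Vex) / 4.
Vout = (1.9 * 4265e-6 * 5.9) / 4
Vout = 0.04781065 / 4 V
Vout = 0.01195266 V = 11.9527 mV

11.9527 mV


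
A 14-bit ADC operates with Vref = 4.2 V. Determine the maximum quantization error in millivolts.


The maximum quantization error is +/- LSB/2.
LSB = Vref / 2^n = 4.2 / 16384 = 0.00025635 V
Max error = LSB / 2 = 0.00025635 / 2 = 0.00012817 V
Max error = 0.1282 mV

0.1282 mV


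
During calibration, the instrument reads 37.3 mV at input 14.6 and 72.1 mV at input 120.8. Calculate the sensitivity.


Sensitivity = (y2 - y1) / (x2 - x1).
S = (72.1 - 37.3) / (120.8 - 14.6)
S = 34.8 / 106.2
S = 0.3277 mV/unit

0.3277 mV/unit


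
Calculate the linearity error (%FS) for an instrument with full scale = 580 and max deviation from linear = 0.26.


Linearity error = (max deviation / full scale) * 100%.
Linearity = (0.26 / 580) * 100
Linearity = 0.045 %FS

0.045 %FS


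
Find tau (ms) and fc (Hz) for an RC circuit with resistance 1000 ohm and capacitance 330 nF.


Time constant: tau = R * C.
tau = 1000 * 3.30e-07 = 0.00033 s
tau = 0.33 ms
Cutoff frequency: fc = 1 / (2*pi*R*C).
fc = 1 / (2*pi*0.00033) = 482.29 Hz

tau = 0.33 ms, fc = 482.29 Hz


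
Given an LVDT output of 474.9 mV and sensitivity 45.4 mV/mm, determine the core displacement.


Displacement = Vout / sensitivity.
d = 474.9 / 45.4
d = 10.46 mm

10.46 mm


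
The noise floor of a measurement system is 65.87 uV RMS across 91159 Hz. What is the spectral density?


Noise spectral density = Vrms / sqrt(BW).
NSD = 65.87 / sqrt(91159)
NSD = 65.87 / 301.9255
NSD = 0.2182 uV/sqrt(Hz)

0.2182 uV/sqrt(Hz)


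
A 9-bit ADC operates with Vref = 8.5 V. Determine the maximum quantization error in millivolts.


The maximum quantization error is +/- LSB/2.
LSB = Vref / 2^n = 8.5 / 512 = 0.01660156 V
Max error = LSB / 2 = 0.01660156 / 2 = 0.00830078 V
Max error = 8.3008 mV

8.3008 mV


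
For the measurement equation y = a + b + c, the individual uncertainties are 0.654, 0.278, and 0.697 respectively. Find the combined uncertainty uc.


For a sum of independent quantities, uc = sqrt(u1^2 + u2^2 + u3^2).
uc = sqrt(0.654^2 + 0.278^2 + 0.697^2)
uc = sqrt(0.427716 + 0.077284 + 0.485809)
uc = 0.9954

0.9954


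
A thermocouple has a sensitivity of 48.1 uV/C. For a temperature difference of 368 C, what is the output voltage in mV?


The thermocouple output V = sensitivity * dT.
V = 48.1 uV/C * 368 C
V = 17700.8 uV
V = 17.701 mV

17.701 mV


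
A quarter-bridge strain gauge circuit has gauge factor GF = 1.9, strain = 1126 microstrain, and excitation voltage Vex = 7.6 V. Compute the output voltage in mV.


Quarter bridge output: Vout = (GF * epsilon * Vex) / 4.
Vout = (1.9 * 1126e-6 * 7.6) / 4
Vout = 0.01625944 / 4 V
Vout = 0.00406486 V = 4.0649 mV

4.0649 mV


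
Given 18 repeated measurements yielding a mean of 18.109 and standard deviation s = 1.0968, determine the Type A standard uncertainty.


The standard uncertainty for Type A evaluation is u = s / sqrt(n).
u = 1.0968 / sqrt(18)
u = 1.0968 / 4.2426
u = 0.2585

0.2585


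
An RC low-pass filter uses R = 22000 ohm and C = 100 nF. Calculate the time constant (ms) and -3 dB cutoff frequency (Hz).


Time constant: tau = R * C.
tau = 22000 * 1.00e-07 = 0.0022 s
tau = 2.2 ms
Cutoff frequency: fc = 1 / (2*pi*R*C).
fc = 1 / (2*pi*0.0022) = 72.34 Hz

tau = 2.2 ms, fc = 72.34 Hz


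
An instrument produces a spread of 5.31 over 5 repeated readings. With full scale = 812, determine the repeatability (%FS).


Repeatability = (spread / full scale) * 100%.
R = (5.31 / 812) * 100
R = 0.654 %FS

0.654 %FS


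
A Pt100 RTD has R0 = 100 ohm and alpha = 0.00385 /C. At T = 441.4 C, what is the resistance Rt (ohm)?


The RTD equation: Rt = R0 * (1 + alpha * T).
Rt = 100 * (1 + 0.00385 * 441.4)
Rt = 100 * (1 + 1.69939)
Rt = 100 * 2.69939
Rt = 269.939 ohm

269.939 ohm


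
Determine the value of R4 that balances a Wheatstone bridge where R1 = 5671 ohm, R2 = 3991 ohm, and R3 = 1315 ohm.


At balance: R1*R4 = R2*R3, so R4 = R2*R3/R1.
R4 = 3991 * 1315 / 5671
R4 = 5248165 / 5671
R4 = 925.44 ohm

925.44 ohm


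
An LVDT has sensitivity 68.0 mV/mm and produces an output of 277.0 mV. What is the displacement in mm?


Displacement = Vout / sensitivity.
d = 277.0 / 68.0
d = 4.074 mm

4.074 mm


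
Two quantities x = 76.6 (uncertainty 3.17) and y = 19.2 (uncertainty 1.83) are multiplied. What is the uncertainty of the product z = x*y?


For a product z = x*y, the relative uncertainty is:
uz/z = sqrt((ux/x)^2 + (uy/y)^2)
Relative uncertainties: ux/x = 3.17/76.6 = 0.041384
uy/y = 1.83/19.2 = 0.095313
z = 76.6 * 19.2 = 1470.7
uz = 1470.7 * sqrt(0.041384^2 + 0.095313^2) = 152.821

152.821


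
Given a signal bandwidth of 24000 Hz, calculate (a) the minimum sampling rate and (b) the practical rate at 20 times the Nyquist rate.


By Nyquist theorem, fs_min = 2 * fmax.
fs_min = 2 * 24000 = 48000 Hz
Practical rate = 20 * fs_min = 20 * 48000 = 960000 Hz

fs_min = 48000 Hz, fs_practical = 960000 Hz


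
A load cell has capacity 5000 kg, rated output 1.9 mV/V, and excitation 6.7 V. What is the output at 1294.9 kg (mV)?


Vout = rated_output * Vex * (load / capacity).
Vout = 1.9 * 6.7 * (1294.9 / 5000)
Vout = 1.9 * 6.7 * 0.25898
Vout = 3.297 mV

3.297 mV


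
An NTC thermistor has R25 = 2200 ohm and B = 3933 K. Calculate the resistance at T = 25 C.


NTC thermistor equation: Rt = R25 * exp(B * (1/T - 1/T25)).
T in Kelvin: 298.15 K, T25 = 298.15 K
1/T - 1/T25 = 1/298.15 - 1/298.15 = 0.0
B * (1/T - 1/T25) = 3933 * 0.0 = 0.0
Rt = 2200 * exp(0.0) = 2200.0 ohm

2200.0 ohm


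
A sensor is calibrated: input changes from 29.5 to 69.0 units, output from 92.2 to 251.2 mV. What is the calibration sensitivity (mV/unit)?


Sensitivity = (y2 - y1) / (x2 - x1).
S = (251.2 - 92.2) / (69.0 - 29.5)
S = 159.0 / 39.5
S = 4.0253 mV/unit

4.0253 mV/unit


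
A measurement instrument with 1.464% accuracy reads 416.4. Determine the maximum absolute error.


Absolute error = (accuracy% / 100) * reading.
Error = (1.464 / 100) * 416.4
Error = 0.01464 * 416.4
Error = 6.0961

6.0961


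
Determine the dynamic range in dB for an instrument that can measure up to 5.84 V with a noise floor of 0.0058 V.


Dynamic range = 20 * log10(Vmax / Vnoise).
DR = 20 * log10(5.84 / 0.0058)
DR = 20 * log10(1006.9)
DR = 60.06 dB

60.06 dB


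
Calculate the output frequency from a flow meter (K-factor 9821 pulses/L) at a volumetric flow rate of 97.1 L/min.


Frequency = K * Q / 60 (converting L/min to L/s).
f = 9821 * 97.1 / 60
f = 953619.1 / 60
f = 15893.65 Hz

15893.65 Hz


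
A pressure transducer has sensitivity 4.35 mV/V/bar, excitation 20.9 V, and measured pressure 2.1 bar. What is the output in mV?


Output = sensitivity * Vex * P.
Vout = 4.35 * 20.9 * 2.1
Vout = 90.915 * 2.1
Vout = 190.92 mV

190.92 mV


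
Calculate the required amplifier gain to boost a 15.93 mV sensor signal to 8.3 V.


Gain = Vout / Vin (converting to same units).
G = 8.3 V / 15.93 mV
G = 8300.0 mV / 15.93 mV
G = 521.03

521.03


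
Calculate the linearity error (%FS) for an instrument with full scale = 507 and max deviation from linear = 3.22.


Linearity error = (max deviation / full scale) * 100%.
Linearity = (3.22 / 507) * 100
Linearity = 0.635 %FS

0.635 %FS


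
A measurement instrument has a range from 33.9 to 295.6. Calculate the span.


Span = upper range - lower range.
Span = 295.6 - (33.9)
Span = 261.7

261.7


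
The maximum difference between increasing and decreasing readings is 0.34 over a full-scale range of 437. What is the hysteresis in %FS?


Hysteresis = (max difference / full scale) * 100%.
H = (0.34 / 437) * 100
H = 0.078 %FS

0.078 %FS


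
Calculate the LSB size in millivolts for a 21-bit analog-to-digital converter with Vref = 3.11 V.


The resolution (LSB) of an ADC is Vref / 2^n.
LSB = 3.11 / 2^21
LSB = 3.11 / 2097152
LSB = 1.48e-06 V = 0.00148296 mV

0.00148296 mV


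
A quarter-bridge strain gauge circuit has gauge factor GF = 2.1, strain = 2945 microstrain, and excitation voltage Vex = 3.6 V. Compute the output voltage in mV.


Quarter bridge output: Vout = (GF * epsilon * Vex) / 4.
Vout = (2.1 * 2945e-6 * 3.6) / 4
Vout = 0.0222642 / 4 V
Vout = 0.00556605 V = 5.5661 mV

5.5661 mV


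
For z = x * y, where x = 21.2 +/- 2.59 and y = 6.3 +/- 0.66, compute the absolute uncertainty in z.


For a product z = x*y, the relative uncertainty is:
uz/z = sqrt((ux/x)^2 + (uy/y)^2)
Relative uncertainties: ux/x = 2.59/21.2 = 0.12217
uy/y = 0.66/6.3 = 0.104762
z = 21.2 * 6.3 = 133.6
uz = 133.6 * sqrt(0.12217^2 + 0.104762^2) = 21.495

21.495


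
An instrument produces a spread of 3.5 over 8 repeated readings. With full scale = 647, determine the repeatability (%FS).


Repeatability = (spread / full scale) * 100%.
R = (3.5 / 647) * 100
R = 0.541 %FS

0.541 %FS


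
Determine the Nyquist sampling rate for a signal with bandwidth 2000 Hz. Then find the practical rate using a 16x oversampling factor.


By Nyquist theorem, fs_min = 2 * fmax.
fs_min = 2 * 2000 = 4000 Hz
Practical rate = 16 * fs_min = 16 * 4000 = 64000 Hz

fs_min = 4000 Hz, fs_practical = 64000 Hz


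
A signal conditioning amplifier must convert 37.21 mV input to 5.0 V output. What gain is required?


Gain = Vout / Vin (converting to same units).
G = 5.0 V / 37.21 mV
G = 5000.0 mV / 37.21 mV
G = 134.37

134.37


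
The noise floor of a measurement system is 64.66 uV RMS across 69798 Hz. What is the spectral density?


Noise spectral density = Vrms / sqrt(BW).
NSD = 64.66 / sqrt(69798)
NSD = 64.66 / 264.1931
NSD = 0.2447 uV/sqrt(Hz)

0.2447 uV/sqrt(Hz)


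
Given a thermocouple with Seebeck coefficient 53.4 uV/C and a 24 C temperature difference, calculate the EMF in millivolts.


The thermocouple output V = sensitivity * dT.
V = 53.4 uV/C * 24 C
V = 1281.6 uV
V = 1.282 mV

1.282 mV


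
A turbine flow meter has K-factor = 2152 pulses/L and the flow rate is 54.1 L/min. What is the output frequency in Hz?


Frequency = K * Q / 60 (converting L/min to L/s).
f = 2152 * 54.1 / 60
f = 116423.2 / 60
f = 1940.39 Hz

1940.39 Hz


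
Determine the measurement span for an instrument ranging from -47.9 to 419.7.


Span = upper range - lower range.
Span = 419.7 - (-47.9)
Span = 467.6

467.6


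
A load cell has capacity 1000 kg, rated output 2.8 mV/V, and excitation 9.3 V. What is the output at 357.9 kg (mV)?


Vout = rated_output * Vex * (load / capacity).
Vout = 2.8 * 9.3 * (357.9 / 1000)
Vout = 2.8 * 9.3 * 0.3579
Vout = 9.32 mV

9.32 mV


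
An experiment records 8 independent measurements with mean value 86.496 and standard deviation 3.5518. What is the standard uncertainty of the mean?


The standard uncertainty for Type A evaluation is u = s / sqrt(n).
u = 3.5518 / sqrt(8)
u = 3.5518 / 2.8284
u = 1.2558

1.2558


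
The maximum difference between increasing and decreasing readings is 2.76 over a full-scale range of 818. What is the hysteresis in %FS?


Hysteresis = (max difference / full scale) * 100%.
H = (2.76 / 818) * 100
H = 0.337 %FS

0.337 %FS


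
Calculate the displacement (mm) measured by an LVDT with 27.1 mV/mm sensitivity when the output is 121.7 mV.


Displacement = Vout / sensitivity.
d = 121.7 / 27.1
d = 4.491 mm

4.491 mm


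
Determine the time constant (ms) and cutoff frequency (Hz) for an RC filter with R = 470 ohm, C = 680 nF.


Time constant: tau = R * C.
tau = 470 * 6.80e-07 = 0.0003196 s
tau = 0.3196 ms
Cutoff frequency: fc = 1 / (2*pi*R*C).
fc = 1 / (2*pi*0.0003196) = 497.98 Hz

tau = 0.3196 ms, fc = 497.98 Hz


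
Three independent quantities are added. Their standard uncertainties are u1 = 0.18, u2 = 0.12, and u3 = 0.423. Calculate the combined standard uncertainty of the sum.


For a sum of independent quantities, uc = sqrt(u1^2 + u2^2 + u3^2).
uc = sqrt(0.18^2 + 0.12^2 + 0.423^2)
uc = sqrt(0.0324 + 0.0144 + 0.178929)
uc = 0.4751

0.4751


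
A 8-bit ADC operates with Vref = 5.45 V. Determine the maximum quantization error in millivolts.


The maximum quantization error is +/- LSB/2.
LSB = Vref / 2^n = 5.45 / 256 = 0.02128906 V
Max error = LSB / 2 = 0.02128906 / 2 = 0.01064453 V
Max error = 10.6445 mV

10.6445 mV


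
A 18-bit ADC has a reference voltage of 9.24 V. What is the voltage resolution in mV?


The resolution (LSB) of an ADC is Vref / 2^n.
LSB = 9.24 / 2^18
LSB = 9.24 / 262144
LSB = 3.525e-05 V = 0.0352478 mV

0.0352478 mV


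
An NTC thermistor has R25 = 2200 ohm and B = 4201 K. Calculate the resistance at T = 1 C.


NTC thermistor equation: Rt = R25 * exp(B * (1/T - 1/T25)).
T in Kelvin: 274.15 K, T25 = 298.15 K
1/T - 1/T25 = 1/274.15 - 1/298.15 = 0.00029362
B * (1/T - 1/T25) = 4201 * 0.00029362 = 1.2335
Rt = 2200 * exp(1.2335) = 7553.1 ohm

7553.1 ohm


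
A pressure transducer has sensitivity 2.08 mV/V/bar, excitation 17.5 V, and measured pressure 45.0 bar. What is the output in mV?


Output = sensitivity * Vex * P.
Vout = 2.08 * 17.5 * 45.0
Vout = 36.4 * 45.0
Vout = 1638.0 mV

1638.0 mV


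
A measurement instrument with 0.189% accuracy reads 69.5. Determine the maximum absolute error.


Absolute error = (accuracy% / 100) * reading.
Error = (0.189 / 100) * 69.5
Error = 0.00189 * 69.5
Error = 0.1314

0.1314


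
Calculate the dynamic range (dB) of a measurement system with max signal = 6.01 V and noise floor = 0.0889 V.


Dynamic range = 20 * log10(Vmax / Vnoise).
DR = 20 * log10(6.01 / 0.0889)
DR = 20 * log10(67.6)
DR = 36.6 dB

36.6 dB


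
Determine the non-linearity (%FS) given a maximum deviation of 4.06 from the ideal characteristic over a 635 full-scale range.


Linearity error = (max deviation / full scale) * 100%.
Linearity = (4.06 / 635) * 100
Linearity = 0.639 %FS

0.639 %FS


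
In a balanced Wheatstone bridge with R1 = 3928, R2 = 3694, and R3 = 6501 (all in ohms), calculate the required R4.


At balance: R1*R4 = R2*R3, so R4 = R2*R3/R1.
R4 = 3694 * 6501 / 3928
R4 = 24014694 / 3928
R4 = 6113.72 ohm

6113.72 ohm


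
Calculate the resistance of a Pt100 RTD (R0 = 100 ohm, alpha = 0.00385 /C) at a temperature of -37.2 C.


The RTD equation: Rt = R0 * (1 + alpha * T).
Rt = 100 * (1 + 0.00385 * -37.2)
Rt = 100 * (1 + -0.14322)
Rt = 100 * 0.85678
Rt = 85.678 ohm

85.678 ohm


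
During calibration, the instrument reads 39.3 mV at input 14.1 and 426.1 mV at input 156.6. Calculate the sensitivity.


Sensitivity = (y2 - y1) / (x2 - x1).
S = (426.1 - 39.3) / (156.6 - 14.1)
S = 386.8 / 142.5
S = 2.7144 mV/unit

2.7144 mV/unit


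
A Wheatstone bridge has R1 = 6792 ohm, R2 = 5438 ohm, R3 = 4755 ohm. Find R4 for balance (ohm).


At balance: R1*R4 = R2*R3, so R4 = R2*R3/R1.
R4 = 5438 * 4755 / 6792
R4 = 25857690 / 6792
R4 = 3807.08 ohm

3807.08 ohm


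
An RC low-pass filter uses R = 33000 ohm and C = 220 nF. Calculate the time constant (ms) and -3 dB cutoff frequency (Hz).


Time constant: tau = R * C.
tau = 33000 * 2.20e-07 = 0.00726 s
tau = 7.26 ms
Cutoff frequency: fc = 1 / (2*pi*R*C).
fc = 1 / (2*pi*0.00726) = 21.92 Hz

tau = 7.26 ms, fc = 21.92 Hz


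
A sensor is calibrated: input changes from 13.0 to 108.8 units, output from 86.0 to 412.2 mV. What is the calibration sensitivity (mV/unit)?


Sensitivity = (y2 - y1) / (x2 - x1).
S = (412.2 - 86.0) / (108.8 - 13.0)
S = 326.2 / 95.8
S = 3.405 mV/unit

3.405 mV/unit


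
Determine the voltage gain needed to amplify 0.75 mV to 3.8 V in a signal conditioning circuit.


Gain = Vout / Vin (converting to same units).
G = 3.8 V / 0.75 mV
G = 3800.0 mV / 0.75 mV
G = 5066.67

5066.67


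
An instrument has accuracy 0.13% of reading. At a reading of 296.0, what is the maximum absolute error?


Absolute error = (accuracy% / 100) * reading.
Error = (0.13 / 100) * 296.0
Error = 0.0013 * 296.0
Error = 0.3848

0.3848


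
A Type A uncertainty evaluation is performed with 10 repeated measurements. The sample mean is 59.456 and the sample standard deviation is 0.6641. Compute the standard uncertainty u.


The standard uncertainty for Type A evaluation is u = s / sqrt(n).
u = 0.6641 / sqrt(10)
u = 0.6641 / 3.1623
u = 0.21

0.21


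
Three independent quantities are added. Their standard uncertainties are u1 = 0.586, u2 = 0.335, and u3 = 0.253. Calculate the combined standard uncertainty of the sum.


For a sum of independent quantities, uc = sqrt(u1^2 + u2^2 + u3^2).
uc = sqrt(0.586^2 + 0.335^2 + 0.253^2)
uc = sqrt(0.343396 + 0.112225 + 0.064009)
uc = 0.7209

0.7209


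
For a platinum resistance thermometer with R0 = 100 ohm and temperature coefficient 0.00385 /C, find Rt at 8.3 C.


The RTD equation: Rt = R0 * (1 + alpha * T).
Rt = 100 * (1 + 0.00385 * 8.3)
Rt = 100 * (1 + 0.031955)
Rt = 100 * 1.031955
Rt = 103.195 ohm

103.195 ohm


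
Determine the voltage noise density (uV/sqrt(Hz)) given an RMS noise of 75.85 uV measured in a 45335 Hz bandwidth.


Noise spectral density = Vrms / sqrt(BW).
NSD = 75.85 / sqrt(45335)
NSD = 75.85 / 212.9202
NSD = 0.3562 uV/sqrt(Hz)

0.3562 uV/sqrt(Hz)


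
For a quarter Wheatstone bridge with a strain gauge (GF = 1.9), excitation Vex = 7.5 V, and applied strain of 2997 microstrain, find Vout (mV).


Quarter bridge output: Vout = (GF * epsilon * Vex) / 4.
Vout = (1.9 * 2997e-6 * 7.5) / 4
Vout = 0.04270725 / 4 V
Vout = 0.01067681 V = 10.6768 mV

10.6768 mV


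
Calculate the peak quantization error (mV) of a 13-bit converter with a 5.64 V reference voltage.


The maximum quantization error is +/- LSB/2.
LSB = Vref / 2^n = 5.64 / 8192 = 0.00068848 V
Max error = LSB / 2 = 0.00068848 / 2 = 0.00034424 V
Max error = 0.3442 mV

0.3442 mV


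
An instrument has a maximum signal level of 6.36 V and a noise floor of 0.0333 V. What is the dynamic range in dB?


Dynamic range = 20 * log10(Vmax / Vnoise).
DR = 20 * log10(6.36 / 0.0333)
DR = 20 * log10(190.99)
DR = 45.62 dB

45.62 dB


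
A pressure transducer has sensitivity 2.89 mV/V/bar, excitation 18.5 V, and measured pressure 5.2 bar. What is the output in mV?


Output = sensitivity * Vex * P.
Vout = 2.89 * 18.5 * 5.2
Vout = 53.465 * 5.2
Vout = 278.02 mV

278.02 mV


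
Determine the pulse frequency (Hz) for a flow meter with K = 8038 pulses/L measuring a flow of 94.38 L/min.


Frequency = K * Q / 60 (converting L/min to L/s).
f = 8038 * 94.38 / 60
f = 758626.44 / 60
f = 12643.77 Hz

12643.77 Hz


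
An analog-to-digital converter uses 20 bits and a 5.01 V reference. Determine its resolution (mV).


The resolution (LSB) of an ADC is Vref / 2^n.
LSB = 5.01 / 2^20
LSB = 5.01 / 1048576
LSB = 4.78e-06 V = 0.00477791 mV

0.00477791 mV


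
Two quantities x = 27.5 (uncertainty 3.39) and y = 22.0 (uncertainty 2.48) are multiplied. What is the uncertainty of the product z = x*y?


For a product z = x*y, the relative uncertainty is:
uz/z = sqrt((ux/x)^2 + (uy/y)^2)
Relative uncertainties: ux/x = 3.39/27.5 = 0.123273
uy/y = 2.48/22.0 = 0.112727
z = 27.5 * 22.0 = 605.0
uz = 605.0 * sqrt(0.123273^2 + 0.112727^2) = 101.061

101.061


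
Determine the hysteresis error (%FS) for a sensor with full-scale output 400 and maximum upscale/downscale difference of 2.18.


Hysteresis = (max difference / full scale) * 100%.
H = (2.18 / 400) * 100
H = 0.545 %FS

0.545 %FS


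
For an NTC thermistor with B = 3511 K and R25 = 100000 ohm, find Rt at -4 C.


NTC thermistor equation: Rt = R25 * exp(B * (1/T - 1/T25)).
T in Kelvin: 269.15 K, T25 = 298.15 K
1/T - 1/T25 = 1/269.15 - 1/298.15 = 0.00036138
B * (1/T - 1/T25) = 3511 * 0.00036138 = 1.2688
Rt = 100000 * exp(1.2688) = 355664.9 ohm

355664.9 ohm


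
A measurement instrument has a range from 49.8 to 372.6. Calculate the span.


Span = upper range - lower range.
Span = 372.6 - (49.8)
Span = 322.8

322.8


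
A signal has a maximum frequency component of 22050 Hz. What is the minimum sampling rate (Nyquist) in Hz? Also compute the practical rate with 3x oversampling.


By Nyquist theorem, fs_min = 2 * fmax.
fs_min = 2 * 22050 = 44100 Hz
Practical rate = 3 * fs_min = 3 * 44100 = 132300 Hz

fs_min = 44100 Hz, fs_practical = 132300 Hz


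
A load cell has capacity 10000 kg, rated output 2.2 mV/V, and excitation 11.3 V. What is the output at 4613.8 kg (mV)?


Vout = rated_output * Vex * (load / capacity).
Vout = 2.2 * 11.3 * (4613.8 / 10000)
Vout = 2.2 * 11.3 * 0.46138
Vout = 11.47 mV

11.47 mV


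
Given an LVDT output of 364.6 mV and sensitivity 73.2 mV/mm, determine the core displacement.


Displacement = Vout / sensitivity.
d = 364.6 / 73.2
d = 4.981 mm

4.981 mm


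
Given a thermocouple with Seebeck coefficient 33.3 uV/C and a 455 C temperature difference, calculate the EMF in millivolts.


The thermocouple output V = sensitivity * dT.
V = 33.3 uV/C * 455 C
V = 15151.5 uV
V = 15.151 mV

15.151 mV


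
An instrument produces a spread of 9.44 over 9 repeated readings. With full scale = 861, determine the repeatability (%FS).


Repeatability = (spread / full scale) * 100%.
R = (9.44 / 861) * 100
R = 1.096 %FS

1.096 %FS


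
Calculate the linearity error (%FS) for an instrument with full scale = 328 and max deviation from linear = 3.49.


Linearity error = (max deviation / full scale) * 100%.
Linearity = (3.49 / 328) * 100
Linearity = 1.064 %FS

1.064 %FS


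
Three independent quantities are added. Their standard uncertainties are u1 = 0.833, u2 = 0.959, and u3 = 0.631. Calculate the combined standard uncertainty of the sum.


For a sum of independent quantities, uc = sqrt(u1^2 + u2^2 + u3^2).
uc = sqrt(0.833^2 + 0.959^2 + 0.631^2)
uc = sqrt(0.693889 + 0.919681 + 0.398161)
uc = 1.4184

1.4184


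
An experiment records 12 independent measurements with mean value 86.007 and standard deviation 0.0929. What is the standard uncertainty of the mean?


The standard uncertainty for Type A evaluation is u = s / sqrt(n).
u = 0.0929 / sqrt(12)
u = 0.0929 / 3.4641
u = 0.0268

0.0268


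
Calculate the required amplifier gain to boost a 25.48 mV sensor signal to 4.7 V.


Gain = Vout / Vin (converting to same units).
G = 4.7 V / 25.48 mV
G = 4700.0 mV / 25.48 mV
G = 184.46

184.46


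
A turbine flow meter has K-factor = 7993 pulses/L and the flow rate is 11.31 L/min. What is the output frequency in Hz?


Frequency = K * Q / 60 (converting L/min to L/s).
f = 7993 * 11.31 / 60
f = 90400.83 / 60
f = 1506.68 Hz

1506.68 Hz


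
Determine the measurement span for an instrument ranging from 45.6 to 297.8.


Span = upper range - lower range.
Span = 297.8 - (45.6)
Span = 252.2

252.2


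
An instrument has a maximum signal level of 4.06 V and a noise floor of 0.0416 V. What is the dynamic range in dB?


Dynamic range = 20 * log10(Vmax / Vnoise).
DR = 20 * log10(4.06 / 0.0416)
DR = 20 * log10(97.6)
DR = 39.79 dB

39.79 dB


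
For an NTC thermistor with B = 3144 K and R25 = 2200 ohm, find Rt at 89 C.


NTC thermistor equation: Rt = R25 * exp(B * (1/T - 1/T25)).
T in Kelvin: 362.15 K, T25 = 298.15 K
1/T - 1/T25 = 1/362.15 - 1/298.15 = -0.00059273
B * (1/T - 1/T25) = 3144 * -0.00059273 = -1.8635
Rt = 2200 * exp(-1.8635) = 341.3 ohm

341.3 ohm


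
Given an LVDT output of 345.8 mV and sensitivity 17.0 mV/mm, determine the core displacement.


Displacement = Vout / sensitivity.
d = 345.8 / 17.0
d = 20.341 mm

20.341 mm


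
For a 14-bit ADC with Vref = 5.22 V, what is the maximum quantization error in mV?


The maximum quantization error is +/- LSB/2.
LSB = Vref / 2^n = 5.22 / 16384 = 0.0003186 V
Max error = LSB / 2 = 0.0003186 / 2 = 0.0001593 V
Max error = 0.1593 mV

0.1593 mV


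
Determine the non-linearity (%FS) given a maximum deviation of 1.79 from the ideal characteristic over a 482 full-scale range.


Linearity error = (max deviation / full scale) * 100%.
Linearity = (1.79 / 482) * 100
Linearity = 0.371 %FS

0.371 %FS


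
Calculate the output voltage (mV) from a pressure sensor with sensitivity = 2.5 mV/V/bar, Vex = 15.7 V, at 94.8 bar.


Output = sensitivity * Vex * P.
Vout = 2.5 * 15.7 * 94.8
Vout = 39.25 * 94.8
Vout = 3720.9 mV

3720.9 mV


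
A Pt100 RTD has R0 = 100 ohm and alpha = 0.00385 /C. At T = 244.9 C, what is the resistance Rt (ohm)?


The RTD equation: Rt = R0 * (1 + alpha * T).
Rt = 100 * (1 + 0.00385 * 244.9)
Rt = 100 * (1 + 0.942865)
Rt = 100 * 1.942865
Rt = 194.287 ohm

194.287 ohm


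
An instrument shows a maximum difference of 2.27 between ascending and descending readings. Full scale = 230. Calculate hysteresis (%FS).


Hysteresis = (max difference / full scale) * 100%.
H = (2.27 / 230) * 100
H = 0.987 %FS

0.987 %FS


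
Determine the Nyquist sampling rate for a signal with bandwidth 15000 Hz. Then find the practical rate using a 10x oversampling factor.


By Nyquist theorem, fs_min = 2 * fmax.
fs_min = 2 * 15000 = 30000 Hz
Practical rate = 10 * fs_min = 10 * 30000 = 300000 Hz

fs_min = 30000 Hz, fs_practical = 300000 Hz


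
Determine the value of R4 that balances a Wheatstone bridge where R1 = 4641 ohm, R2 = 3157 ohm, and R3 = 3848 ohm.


At balance: R1*R4 = R2*R3, so R4 = R2*R3/R1.
R4 = 3157 * 3848 / 4641
R4 = 12148136 / 4641
R4 = 2617.57 ohm

2617.57 ohm


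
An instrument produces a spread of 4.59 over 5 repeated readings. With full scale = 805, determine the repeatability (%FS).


Repeatability = (spread / full scale) * 100%.
R = (4.59 / 805) * 100
R = 0.57 %FS

0.57 %FS


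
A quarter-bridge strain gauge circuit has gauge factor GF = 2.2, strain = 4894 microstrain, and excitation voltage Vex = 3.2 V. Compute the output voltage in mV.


Quarter bridge output: Vout = (GF * epsilon * Vex) / 4.
Vout = (2.2 * 4894e-6 * 3.2) / 4
Vout = 0.03445376 / 4 V
Vout = 0.00861344 V = 8.6134 mV

8.6134 mV


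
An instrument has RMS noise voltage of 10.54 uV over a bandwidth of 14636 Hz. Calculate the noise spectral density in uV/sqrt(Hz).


Noise spectral density = Vrms / sqrt(BW).
NSD = 10.54 / sqrt(14636)
NSD = 10.54 / 120.9793
NSD = 0.0871 uV/sqrt(Hz)

0.0871 uV/sqrt(Hz)


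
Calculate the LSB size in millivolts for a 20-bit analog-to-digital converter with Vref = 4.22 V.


The resolution (LSB) of an ADC is Vref / 2^n.
LSB = 4.22 / 2^20
LSB = 4.22 / 1048576
LSB = 4.02e-06 V = 0.00402451 mV

0.00402451 mV


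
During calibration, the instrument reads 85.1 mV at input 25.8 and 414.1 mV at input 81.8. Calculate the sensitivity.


Sensitivity = (y2 - y1) / (x2 - x1).
S = (414.1 - 85.1) / (81.8 - 25.8)
S = 329.0 / 56.0
S = 5.875 mV/unit

5.875 mV/unit


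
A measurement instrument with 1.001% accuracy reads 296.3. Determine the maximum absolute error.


Absolute error = (accuracy% / 100) * reading.
Error = (1.001 / 100) * 296.3
Error = 0.01001 * 296.3
Error = 2.966

2.966


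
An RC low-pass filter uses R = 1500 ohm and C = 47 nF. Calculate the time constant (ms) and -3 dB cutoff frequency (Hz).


Time constant: tau = R * C.
tau = 1500 * 4.70e-08 = 7.05e-05 s
tau = 0.0705 ms
Cutoff frequency: fc = 1 / (2*pi*R*C).
fc = 1 / (2*pi*7.05e-05) = 2257.52 Hz

tau = 0.0705 ms, fc = 2257.52 Hz


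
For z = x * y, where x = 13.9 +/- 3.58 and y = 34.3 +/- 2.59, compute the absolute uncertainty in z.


For a product z = x*y, the relative uncertainty is:
uz/z = sqrt((ux/x)^2 + (uy/y)^2)
Relative uncertainties: ux/x = 3.58/13.9 = 0.257554
uy/y = 2.59/34.3 = 0.07551
z = 13.9 * 34.3 = 476.8
uz = 476.8 * sqrt(0.257554^2 + 0.07551^2) = 127.963

127.963


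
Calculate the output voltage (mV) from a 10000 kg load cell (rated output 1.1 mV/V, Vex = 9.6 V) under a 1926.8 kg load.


Vout = rated_output * Vex * (load / capacity).
Vout = 1.1 * 9.6 * (1926.8 / 10000)
Vout = 1.1 * 9.6 * 0.19268
Vout = 2.035 mV

2.035 mV


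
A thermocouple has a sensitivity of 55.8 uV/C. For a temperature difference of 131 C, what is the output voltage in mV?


The thermocouple output V = sensitivity * dT.
V = 55.8 uV/C * 131 C
V = 7309.8 uV
V = 7.31 mV

7.31 mV


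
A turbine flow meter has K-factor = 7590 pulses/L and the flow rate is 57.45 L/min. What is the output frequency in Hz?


Frequency = K * Q / 60 (converting L/min to L/s).
f = 7590 * 57.45 / 60
f = 436045.5 / 60
f = 7267.43 Hz

7267.43 Hz


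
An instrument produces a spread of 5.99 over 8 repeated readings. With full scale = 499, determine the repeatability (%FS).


Repeatability = (spread / full scale) * 100%.
R = (5.99 / 499) * 100
R = 1.2 %FS

1.2 %FS


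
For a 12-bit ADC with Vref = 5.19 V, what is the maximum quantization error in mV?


The maximum quantization error is +/- LSB/2.
LSB = Vref / 2^n = 5.19 / 4096 = 0.00126709 V
Max error = LSB / 2 = 0.00126709 / 2 = 0.00063354 V
Max error = 0.6335 mV

0.6335 mV


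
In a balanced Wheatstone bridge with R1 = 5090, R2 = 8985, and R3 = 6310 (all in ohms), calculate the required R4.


At balance: R1*R4 = R2*R3, so R4 = R2*R3/R1.
R4 = 8985 * 6310 / 5090
R4 = 56695350 / 5090
R4 = 11138.58 ohm

11138.58 ohm


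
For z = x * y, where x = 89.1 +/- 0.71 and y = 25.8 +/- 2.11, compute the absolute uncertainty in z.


For a product z = x*y, the relative uncertainty is:
uz/z = sqrt((ux/x)^2 + (uy/y)^2)
Relative uncertainties: ux/x = 0.71/89.1 = 0.007969
uy/y = 2.11/25.8 = 0.081783
z = 89.1 * 25.8 = 2298.8
uz = 2298.8 * sqrt(0.007969^2 + 0.081783^2) = 188.891

188.891


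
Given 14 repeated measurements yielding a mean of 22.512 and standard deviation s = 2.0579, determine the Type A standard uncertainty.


The standard uncertainty for Type A evaluation is u = s / sqrt(n).
u = 2.0579 / sqrt(14)
u = 2.0579 / 3.7417
u = 0.55

0.55


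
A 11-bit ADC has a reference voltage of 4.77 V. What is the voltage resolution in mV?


The resolution (LSB) of an ADC is Vref / 2^n.
LSB = 4.77 / 2^11
LSB = 4.77 / 2048
LSB = 0.0023291 V = 2.32910156 mV

2.32910156 mV


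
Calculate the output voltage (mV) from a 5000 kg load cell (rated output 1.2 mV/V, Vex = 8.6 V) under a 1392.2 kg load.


Vout = rated_output * Vex * (load / capacity).
Vout = 1.2 * 8.6 * (1392.2 / 5000)
Vout = 1.2 * 8.6 * 0.27844
Vout = 2.874 mV

2.874 mV


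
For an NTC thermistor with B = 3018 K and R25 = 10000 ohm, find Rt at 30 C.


NTC thermistor equation: Rt = R25 * exp(B * (1/T - 1/T25)).
T in Kelvin: 303.15 K, T25 = 298.15 K
1/T - 1/T25 = 1/303.15 - 1/298.15 = -5.532e-05
B * (1/T - 1/T25) = 3018 * -5.532e-05 = -0.167
Rt = 10000 * exp(-0.167) = 8462.4 ohm

8462.4 ohm


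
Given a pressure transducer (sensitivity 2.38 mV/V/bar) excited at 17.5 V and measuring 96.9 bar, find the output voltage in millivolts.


Output = sensitivity * Vex * P.
Vout = 2.38 * 17.5 * 96.9
Vout = 41.65 * 96.9
Vout = 4035.89 mV

4035.89 mV


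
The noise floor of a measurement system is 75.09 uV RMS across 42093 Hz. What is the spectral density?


Noise spectral density = Vrms / sqrt(BW).
NSD = 75.09 / sqrt(42093)
NSD = 75.09 / 205.1658
NSD = 0.366 uV/sqrt(Hz)

0.366 uV/sqrt(Hz)


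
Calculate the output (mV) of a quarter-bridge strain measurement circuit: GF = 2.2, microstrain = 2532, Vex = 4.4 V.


Quarter bridge output: Vout = (GF * epsilon * Vex) / 4.
Vout = (2.2 * 2532e-6 * 4.4) / 4
Vout = 0.02450976 / 4 V
Vout = 0.00612744 V = 6.1274 mV

6.1274 mV


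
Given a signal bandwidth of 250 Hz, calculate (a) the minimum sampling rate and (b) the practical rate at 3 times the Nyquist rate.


By Nyquist theorem, fs_min = 2 * fmax.
fs_min = 2 * 250 = 500 Hz
Practical rate = 3 * fs_min = 3 * 500 = 1500 Hz

fs_min = 500 Hz, fs_practical = 1500 Hz


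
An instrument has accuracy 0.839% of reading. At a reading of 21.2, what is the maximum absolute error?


Absolute error = (accuracy% / 100) * reading.
Error = (0.839 / 100) * 21.2
Error = 0.00839 * 21.2
Error = 0.1779

0.1779


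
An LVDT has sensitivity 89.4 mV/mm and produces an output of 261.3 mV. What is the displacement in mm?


Displacement = Vout / sensitivity.
d = 261.3 / 89.4
d = 2.923 mm

2.923 mm


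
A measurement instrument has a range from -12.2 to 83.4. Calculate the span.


Span = upper range - lower range.
Span = 83.4 - (-12.2)
Span = 95.6

95.6


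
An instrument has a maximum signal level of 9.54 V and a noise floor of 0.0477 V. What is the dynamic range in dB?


Dynamic range = 20 * log10(Vmax / Vnoise).
DR = 20 * log10(9.54 / 0.0477)
DR = 20 * log10(200.0)
DR = 46.02 dB

46.02 dB


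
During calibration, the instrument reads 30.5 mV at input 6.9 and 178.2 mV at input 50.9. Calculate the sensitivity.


Sensitivity = (y2 - y1) / (x2 - x1).
S = (178.2 - 30.5) / (50.9 - 6.9)
S = 147.7 / 44.0
S = 3.3568 mV/unit

3.3568 mV/unit


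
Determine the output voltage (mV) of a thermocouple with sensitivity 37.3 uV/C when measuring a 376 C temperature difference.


The thermocouple output V = sensitivity * dT.
V = 37.3 uV/C * 376 C
V = 14024.8 uV
V = 14.025 mV

14.025 mV


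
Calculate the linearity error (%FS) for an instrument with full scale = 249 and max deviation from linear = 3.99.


Linearity error = (max deviation / full scale) * 100%.
Linearity = (3.99 / 249) * 100
Linearity = 1.602 %FS

1.602 %FS


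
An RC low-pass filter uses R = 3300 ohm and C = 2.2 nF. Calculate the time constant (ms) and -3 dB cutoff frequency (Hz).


Time constant: tau = R * C.
tau = 3300 * 2.20e-09 = 7.26e-06 s
tau = 0.0073 ms
Cutoff frequency: fc = 1 / (2*pi*R*C).
fc = 1 / (2*pi*7.26e-06) = 21922.17 Hz

tau = 0.0073 ms, fc = 21922.17 Hz


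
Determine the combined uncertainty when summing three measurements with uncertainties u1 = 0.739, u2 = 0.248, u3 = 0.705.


For a sum of independent quantities, uc = sqrt(u1^2 + u2^2 + u3^2).
uc = sqrt(0.739^2 + 0.248^2 + 0.705^2)
uc = sqrt(0.546121 + 0.061504 + 0.497025)
uc = 1.051

1.051


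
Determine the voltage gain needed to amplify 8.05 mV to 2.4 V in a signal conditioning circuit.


Gain = Vout / Vin (converting to same units).
G = 2.4 V / 8.05 mV
G = 2400.0 mV / 8.05 mV
G = 298.14

298.14


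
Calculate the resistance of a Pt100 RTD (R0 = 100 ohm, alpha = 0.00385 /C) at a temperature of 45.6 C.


The RTD equation: Rt = R0 * (1 + alpha * T).
Rt = 100 * (1 + 0.00385 * 45.6)
Rt = 100 * (1 + 0.17556)
Rt = 100 * 1.17556
Rt = 117.556 ohm

117.556 ohm


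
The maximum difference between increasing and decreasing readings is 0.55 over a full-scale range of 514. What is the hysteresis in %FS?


Hysteresis = (max difference / full scale) * 100%.
H = (0.55 / 514) * 100
H = 0.107 %FS

0.107 %FS


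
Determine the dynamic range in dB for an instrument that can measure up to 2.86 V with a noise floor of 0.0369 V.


Dynamic range = 20 * log10(Vmax / Vnoise).
DR = 20 * log10(2.86 / 0.0369)
DR = 20 * log10(77.51)
DR = 37.79 dB

37.79 dB
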